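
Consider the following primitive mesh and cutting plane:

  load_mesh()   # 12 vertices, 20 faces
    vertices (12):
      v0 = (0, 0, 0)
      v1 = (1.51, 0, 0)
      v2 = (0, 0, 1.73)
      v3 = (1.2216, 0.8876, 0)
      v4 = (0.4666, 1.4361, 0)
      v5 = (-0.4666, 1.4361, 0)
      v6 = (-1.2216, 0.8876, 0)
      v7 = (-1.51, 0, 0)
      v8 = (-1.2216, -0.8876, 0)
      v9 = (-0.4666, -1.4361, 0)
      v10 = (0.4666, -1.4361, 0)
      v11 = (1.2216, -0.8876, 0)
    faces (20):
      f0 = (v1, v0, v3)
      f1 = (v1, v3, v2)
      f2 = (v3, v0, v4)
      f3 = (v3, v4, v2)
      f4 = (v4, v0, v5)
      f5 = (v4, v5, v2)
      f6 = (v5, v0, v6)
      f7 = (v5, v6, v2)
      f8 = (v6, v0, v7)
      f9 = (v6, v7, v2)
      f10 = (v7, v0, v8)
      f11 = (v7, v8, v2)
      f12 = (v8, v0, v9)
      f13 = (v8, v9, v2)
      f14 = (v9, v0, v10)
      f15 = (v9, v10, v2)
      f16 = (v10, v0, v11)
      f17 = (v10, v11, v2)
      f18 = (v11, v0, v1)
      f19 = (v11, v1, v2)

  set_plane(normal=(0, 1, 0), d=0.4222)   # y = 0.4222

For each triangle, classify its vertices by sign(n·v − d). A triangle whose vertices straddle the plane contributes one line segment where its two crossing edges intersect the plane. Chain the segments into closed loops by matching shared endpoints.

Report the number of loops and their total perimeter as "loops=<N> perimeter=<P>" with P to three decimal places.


Straddling triangles (10 of 20):
  (v1,v0,v3) [--+] → (0.581072, 0.4222, 0)–(1.37282, 0.4222, 0)  len=0.7917
  (v1,v3,v2) [-+-] → (1.37282, 0.4222, 0)–(0.581072, 0.4222, 0.9071)  len=1.2040
  (v3,v0,v4) [+-+] → (0.581072, 0.4222, 0)–(0.137176, 0.4222, 0)  len=0.4439
  (v3,v4,v2) [++-] → (0.137176, 0.4222, 1.2214)–(0.581072, 0.4222, 0.9071)  len=0.5439
  (v4,v0,v5) [+-+] → (0.137176, 0.4222, 0)–(-0.137176, 0.4222, 0)  len=0.2744
  (v4,v5,v2) [++-] → (-0.137176, 0.4222, 1.2214)–(0.137176, 0.4222, 1.2214)  len=0.2744
  (v5,v0,v6) [+-+] → (-0.137176, 0.4222, 0)–(-0.581072, 0.4222, 0)  len=0.4439
  (v5,v6,v2) [++-] → (-0.581072, 0.4222, 0.9071)–(-0.137176, 0.4222, 1.2214)  len=0.5439
  (v6,v0,v7) [+--] → (-0.581072, 0.4222, 0)–(-1.37282, 0.4222, 0)  len=0.7917
  (v6,v7,v2) [+--] → (-1.37282, 0.4222, 0)–(-0.581072, 0.4222, 0.9071)  len=1.2040

Chained into 1 loop(s):
  loop 1: 10 segments, perimeter = 6.5158
Total perimeter = 6.516

loops=1 perimeter=6.516


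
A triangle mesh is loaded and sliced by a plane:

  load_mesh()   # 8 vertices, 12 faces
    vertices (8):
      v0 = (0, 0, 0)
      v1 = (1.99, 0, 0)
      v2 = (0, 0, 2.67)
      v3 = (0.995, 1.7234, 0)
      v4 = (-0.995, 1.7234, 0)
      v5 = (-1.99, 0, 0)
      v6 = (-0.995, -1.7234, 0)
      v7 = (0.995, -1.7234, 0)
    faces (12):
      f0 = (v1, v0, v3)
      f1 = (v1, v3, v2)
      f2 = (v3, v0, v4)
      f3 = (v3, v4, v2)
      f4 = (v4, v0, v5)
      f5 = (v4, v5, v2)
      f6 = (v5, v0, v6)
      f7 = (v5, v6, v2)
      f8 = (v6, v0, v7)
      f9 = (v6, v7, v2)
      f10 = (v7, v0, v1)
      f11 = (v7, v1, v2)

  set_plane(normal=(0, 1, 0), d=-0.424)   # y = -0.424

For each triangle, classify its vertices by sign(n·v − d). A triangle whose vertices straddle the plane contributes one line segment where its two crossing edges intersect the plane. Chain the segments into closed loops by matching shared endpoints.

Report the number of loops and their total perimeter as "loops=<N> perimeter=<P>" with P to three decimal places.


Straddling triangles (6 of 12):
  (v5,v0,v6) [++-] → (-0.244795, -0.424, 0)–(-1.7452, -0.424, 0)  len=1.5004
  (v5,v6,v2) [+-+] → (-1.7452, -0.424, 0)–(-0.244795, -0.424, 2.01311)  len=2.5107
  (v6,v0,v7) [-+-] → (-0.244795, -0.424, 0)–(0.244795, -0.424, 0)  len=0.4896
  (v6,v7,v2) [--+] → (0.244795, -0.424, 2.01311)–(-0.244795, -0.424, 2.01311)  len=0.4896
  (v7,v0,v1) [-++] → (0.244795, -0.424, 0)–(1.7452, -0.424, 0)  len=1.5004
  (v7,v1,v2) [-++] → (1.7452, -0.424, 0)–(0.244795, -0.424, 2.01311)  len=2.5107

Chained into 1 loop(s):
  loop 1: 6 segments, perimeter = 9.0015
Total perimeter = 9.001

loops=1 perimeter=9.001


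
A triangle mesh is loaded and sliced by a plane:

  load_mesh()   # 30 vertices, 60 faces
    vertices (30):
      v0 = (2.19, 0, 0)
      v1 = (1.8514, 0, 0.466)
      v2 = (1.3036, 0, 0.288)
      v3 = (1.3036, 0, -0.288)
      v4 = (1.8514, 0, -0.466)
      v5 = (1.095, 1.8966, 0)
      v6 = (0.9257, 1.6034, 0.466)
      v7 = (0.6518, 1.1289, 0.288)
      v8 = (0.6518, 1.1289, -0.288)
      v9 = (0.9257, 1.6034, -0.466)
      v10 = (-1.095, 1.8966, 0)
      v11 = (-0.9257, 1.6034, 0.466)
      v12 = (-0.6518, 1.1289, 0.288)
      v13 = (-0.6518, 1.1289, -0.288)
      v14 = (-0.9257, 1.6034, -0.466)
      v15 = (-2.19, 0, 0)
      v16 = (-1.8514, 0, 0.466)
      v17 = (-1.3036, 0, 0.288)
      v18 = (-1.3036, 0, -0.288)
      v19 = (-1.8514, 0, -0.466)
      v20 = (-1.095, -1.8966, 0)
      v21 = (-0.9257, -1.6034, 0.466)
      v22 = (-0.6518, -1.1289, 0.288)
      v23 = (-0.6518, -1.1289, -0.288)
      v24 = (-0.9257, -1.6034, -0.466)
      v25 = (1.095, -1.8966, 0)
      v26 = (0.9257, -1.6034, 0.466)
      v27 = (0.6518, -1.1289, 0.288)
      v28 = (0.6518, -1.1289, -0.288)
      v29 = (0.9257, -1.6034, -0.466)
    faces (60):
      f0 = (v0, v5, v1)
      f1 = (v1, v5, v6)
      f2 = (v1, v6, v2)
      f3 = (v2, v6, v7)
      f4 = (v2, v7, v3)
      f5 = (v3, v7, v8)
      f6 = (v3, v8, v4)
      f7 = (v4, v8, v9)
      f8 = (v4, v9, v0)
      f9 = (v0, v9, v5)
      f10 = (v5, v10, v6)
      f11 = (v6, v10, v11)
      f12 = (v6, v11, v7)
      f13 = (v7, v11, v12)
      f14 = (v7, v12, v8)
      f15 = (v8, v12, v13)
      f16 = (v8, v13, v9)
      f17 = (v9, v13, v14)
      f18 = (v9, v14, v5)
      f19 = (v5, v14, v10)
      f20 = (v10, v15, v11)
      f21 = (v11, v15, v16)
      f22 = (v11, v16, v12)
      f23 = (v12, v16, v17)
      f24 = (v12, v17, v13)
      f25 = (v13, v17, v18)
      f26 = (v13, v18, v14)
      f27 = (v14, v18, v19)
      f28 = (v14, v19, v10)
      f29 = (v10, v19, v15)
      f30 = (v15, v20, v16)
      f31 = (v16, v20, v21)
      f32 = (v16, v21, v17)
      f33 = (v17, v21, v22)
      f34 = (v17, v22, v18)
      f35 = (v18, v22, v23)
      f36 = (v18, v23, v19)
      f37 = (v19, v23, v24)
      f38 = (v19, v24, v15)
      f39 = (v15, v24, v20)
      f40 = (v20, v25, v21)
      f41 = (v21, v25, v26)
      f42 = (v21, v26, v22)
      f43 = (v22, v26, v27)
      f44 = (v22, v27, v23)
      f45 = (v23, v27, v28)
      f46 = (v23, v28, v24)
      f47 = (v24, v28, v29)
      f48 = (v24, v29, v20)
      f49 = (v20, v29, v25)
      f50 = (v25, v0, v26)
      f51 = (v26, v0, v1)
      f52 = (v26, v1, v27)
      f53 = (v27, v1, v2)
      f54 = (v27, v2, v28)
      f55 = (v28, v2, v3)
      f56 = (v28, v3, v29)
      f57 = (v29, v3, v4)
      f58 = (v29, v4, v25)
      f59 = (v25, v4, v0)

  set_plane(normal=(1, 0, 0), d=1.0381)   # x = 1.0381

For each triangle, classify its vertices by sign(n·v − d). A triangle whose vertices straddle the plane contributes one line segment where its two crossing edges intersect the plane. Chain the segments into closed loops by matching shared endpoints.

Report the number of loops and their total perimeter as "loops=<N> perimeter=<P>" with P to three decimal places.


loops=2 perimeter=7.743

Straddling triangles (24 of 60):
  (v1,v5,v6) [++-] → (1.0381, 1.79806, 0.156618)–(1.0381, 1.40871, 0.466)  len=0.4973
  (v1,v6,v2) [+-+] → (1.0381, 1.40871, 0.466)–(1.0381, 1.1265, 0.413057)  len=0.2871
  (v2,v6,v7) [+--] → (1.0381, 1.1265, 0.413057)–(1.0381, 0.459839, 0.288)  len=0.6783
  (v2,v7,v3) [+-+] → (1.0381, 0.459839, 0.288)–(1.0381, 0.459839, -0.0533759)  len=0.3414
  (v3,v7,v8) [+--] → (1.0381, 0.459839, -0.0533759)–(1.0381, 0.459839, -0.288)  len=0.2346
  (v3,v8,v4) [+-+] → (1.0381, 0.459839, -0.288)–(1.0381, 0.765367, -0.34532)  len=0.3109
  (v4,v8,v9) [+--] → (1.0381, 0.765367, -0.34532)–(1.0381, 1.40871, -0.466)  len=0.6546
  (v4,v9,v0) [+-+] → (1.0381, 1.40871, -0.466)–(1.0381, 1.46085, -0.424571)  len=0.0666
  (v0,v9,v5) [+-+] → (1.0381, 1.46085, -0.424571)–(1.0381, 1.79806, -0.156618)  len=0.4307
  (v5,v10,v6) [+--] → (1.0381, 1.8966, 0)–(1.0381, 1.79806, 0.156618)  len=0.1850
  (v9,v14,v5) [--+] → (1.0381, 1.88834, -0.0131219)–(1.0381, 1.79806, -0.156618)  len=0.1695
  (v5,v14,v10) [+--] → (1.0381, 1.88834, -0.0131219)–(1.0381, 1.8966, 0)  len=0.0155
  (v20,v25,v21) [-+-] → (1.0381, -1.8966, 0)–(1.0381, -1.88834, 0.0131219)  len=0.0155
  (v21,v25,v26) [-+-] → (1.0381, -1.88834, 0.0131219)–(1.0381, -1.79806, 0.156618)  len=0.1695
  (v20,v29,v25) [--+] → (1.0381, -1.79806, -0.156618)–(1.0381, -1.8966, 0)  len=0.1850
  (v25,v0,v26) [++-] → (1.0381, -1.46085, 0.424571)–(1.0381, -1.79806, 0.156618)  len=0.4307
  (v26,v0,v1) [-++] → (1.0381, -1.46085, 0.424571)–(1.0381, -1.40871, 0.466)  len=0.0666
  (v26,v1,v27) [-+-] → (1.0381, -1.40871, 0.466)–(1.0381, -0.765367, 0.34532)  len=0.6546
  (v27,v1,v2) [-++] → (1.0381, -0.765367, 0.34532)–(1.0381, -0.459839, 0.288)  len=0.3109
  (v27,v2,v28) [-+-] → (1.0381, -0.459839, 0.288)–(1.0381, -0.459839, 0.0533759)  len=0.2346
  (v28,v2,v3) [-++] → (1.0381, -0.459839, 0.0533759)–(1.0381, -0.459839, -0.288)  len=0.3414
  (v28,v3,v29) [-+-] → (1.0381, -0.459839, -0.288)–(1.0381, -1.1265, -0.413057)  len=0.6783
  (v29,v3,v4) [-++] → (1.0381, -1.1265, -0.413057)–(1.0381, -1.40871, -0.466)  len=0.2871
  (v29,v4,v25) [-++] → (1.0381, -1.40871, -0.466)–(1.0381, -1.79806, -0.156618)  len=0.4973

Chained into 2 loop(s):
  loop 1: 12 segments, perimeter = 3.8715
  loop 2: 12 segments, perimeter = 3.8715
Total perimeter = 7.743


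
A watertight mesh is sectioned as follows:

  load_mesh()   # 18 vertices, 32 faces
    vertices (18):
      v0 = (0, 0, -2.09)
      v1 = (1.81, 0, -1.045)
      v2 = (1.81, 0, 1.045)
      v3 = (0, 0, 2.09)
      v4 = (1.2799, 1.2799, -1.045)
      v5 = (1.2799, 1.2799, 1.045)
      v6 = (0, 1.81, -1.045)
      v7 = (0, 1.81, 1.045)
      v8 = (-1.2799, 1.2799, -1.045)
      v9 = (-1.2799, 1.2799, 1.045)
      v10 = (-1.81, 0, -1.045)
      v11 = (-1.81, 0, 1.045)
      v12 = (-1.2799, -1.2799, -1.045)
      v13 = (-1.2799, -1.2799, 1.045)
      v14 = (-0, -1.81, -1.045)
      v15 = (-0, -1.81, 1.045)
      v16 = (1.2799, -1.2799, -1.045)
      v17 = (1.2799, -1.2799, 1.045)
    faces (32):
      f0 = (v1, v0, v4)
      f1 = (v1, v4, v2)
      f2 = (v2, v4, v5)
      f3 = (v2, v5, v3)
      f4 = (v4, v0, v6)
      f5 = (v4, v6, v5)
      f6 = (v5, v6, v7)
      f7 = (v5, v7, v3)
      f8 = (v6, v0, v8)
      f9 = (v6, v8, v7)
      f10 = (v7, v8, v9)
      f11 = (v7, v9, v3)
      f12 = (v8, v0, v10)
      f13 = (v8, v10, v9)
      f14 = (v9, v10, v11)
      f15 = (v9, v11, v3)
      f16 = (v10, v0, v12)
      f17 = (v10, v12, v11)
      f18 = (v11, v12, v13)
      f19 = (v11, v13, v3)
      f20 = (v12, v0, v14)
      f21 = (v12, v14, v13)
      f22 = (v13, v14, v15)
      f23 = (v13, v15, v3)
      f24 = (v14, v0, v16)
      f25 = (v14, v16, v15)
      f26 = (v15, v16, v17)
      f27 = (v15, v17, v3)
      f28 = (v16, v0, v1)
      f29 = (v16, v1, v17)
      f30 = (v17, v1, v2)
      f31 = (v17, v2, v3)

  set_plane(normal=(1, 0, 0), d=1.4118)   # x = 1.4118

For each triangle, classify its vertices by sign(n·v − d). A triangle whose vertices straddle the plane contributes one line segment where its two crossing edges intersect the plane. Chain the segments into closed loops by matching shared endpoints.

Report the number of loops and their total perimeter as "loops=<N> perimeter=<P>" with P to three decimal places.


Straddling triangles (8 of 32):
  (v1,v0,v4) [+--] → (1.4118, 0, -1.2749)–(1.4118, 0.961434, -1.045)  len=0.9885
  (v1,v4,v2) [+-+] → (1.4118, 0.961434, -1.045)–(1.4118, 0.961434, -0.524964)  len=0.5200
  (v2,v4,v5) [+--] → (1.4118, 0.961434, -0.524964)–(1.4118, 0.961434, 1.045)  len=1.5700
  (v2,v5,v3) [+--] → (1.4118, 0.961434, 1.045)–(1.4118, 0, 1.2749)  len=0.9885
  (v16,v0,v1) [--+] → (1.4118, 0, -1.2749)–(1.4118, -0.961434, -1.045)  len=0.9885
  (v16,v1,v17) [-+-] → (1.4118, -0.961434, -1.045)–(1.4118, -0.961434, 0.524964)  len=1.5700
  (v17,v1,v2) [-++] → (1.4118, -0.961434, 0.524964)–(1.4118, -0.961434, 1.045)  len=0.5200
  (v17,v2,v3) [-+-] → (1.4118, -0.961434, 1.045)–(1.4118, 0, 1.2749)  len=0.9885

Chained into 1 loop(s):
  loop 1: 8 segments, perimeter = 8.1342
Total perimeter = 8.134

loops=1 perimeter=8.134


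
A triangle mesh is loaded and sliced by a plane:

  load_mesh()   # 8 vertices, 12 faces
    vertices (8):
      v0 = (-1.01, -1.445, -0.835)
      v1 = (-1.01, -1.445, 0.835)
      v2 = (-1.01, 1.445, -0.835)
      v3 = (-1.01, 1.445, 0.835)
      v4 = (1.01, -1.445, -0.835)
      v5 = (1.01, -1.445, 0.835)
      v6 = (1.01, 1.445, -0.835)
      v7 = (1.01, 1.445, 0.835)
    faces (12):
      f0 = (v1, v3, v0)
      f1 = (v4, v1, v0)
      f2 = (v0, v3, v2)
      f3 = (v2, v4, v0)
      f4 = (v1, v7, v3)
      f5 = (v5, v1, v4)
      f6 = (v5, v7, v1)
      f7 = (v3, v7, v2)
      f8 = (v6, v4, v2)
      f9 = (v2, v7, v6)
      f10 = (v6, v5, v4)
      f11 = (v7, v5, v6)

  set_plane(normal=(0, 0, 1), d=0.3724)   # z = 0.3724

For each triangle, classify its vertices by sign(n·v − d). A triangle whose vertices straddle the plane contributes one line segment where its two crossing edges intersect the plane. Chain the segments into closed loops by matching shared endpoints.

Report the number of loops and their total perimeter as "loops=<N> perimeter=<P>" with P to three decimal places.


loops=1 perimeter=9.820

Straddling triangles (8 of 12):
  (v1,v3,v0) [++-] → (-1.01, 0.644453, 0.3724)–(-1.01, -1.445, 0.3724)  len=2.0895
  (v4,v1,v0) [-+-] → (-0.450448, -1.445, 0.3724)–(-1.01, -1.445, 0.3724)  len=0.5596
  (v0,v3,v2) [-+-] → (-1.01, 0.644453, 0.3724)–(-1.01, 1.445, 0.3724)  len=0.8005
  (v5,v1,v4) [++-] → (-0.450448, -1.445, 0.3724)–(1.01, -1.445, 0.3724)  len=1.4604
  (v3,v7,v2) [++-] → (0.450448, 1.445, 0.3724)–(-1.01, 1.445, 0.3724)  len=1.4604
  (v2,v7,v6) [-+-] → (0.450448, 1.445, 0.3724)–(1.01, 1.445, 0.3724)  len=0.5596
  (v6,v5,v4) [-+-] → (1.01, -0.644453, 0.3724)–(1.01, -1.445, 0.3724)  len=0.8005
  (v7,v5,v6) [++-] → (1.01, -0.644453, 0.3724)–(1.01, 1.445, 0.3724)  len=2.0895

Chained into 1 loop(s):
  loop 1: 8 segments, perimeter = 9.8200
Total perimeter = 9.820


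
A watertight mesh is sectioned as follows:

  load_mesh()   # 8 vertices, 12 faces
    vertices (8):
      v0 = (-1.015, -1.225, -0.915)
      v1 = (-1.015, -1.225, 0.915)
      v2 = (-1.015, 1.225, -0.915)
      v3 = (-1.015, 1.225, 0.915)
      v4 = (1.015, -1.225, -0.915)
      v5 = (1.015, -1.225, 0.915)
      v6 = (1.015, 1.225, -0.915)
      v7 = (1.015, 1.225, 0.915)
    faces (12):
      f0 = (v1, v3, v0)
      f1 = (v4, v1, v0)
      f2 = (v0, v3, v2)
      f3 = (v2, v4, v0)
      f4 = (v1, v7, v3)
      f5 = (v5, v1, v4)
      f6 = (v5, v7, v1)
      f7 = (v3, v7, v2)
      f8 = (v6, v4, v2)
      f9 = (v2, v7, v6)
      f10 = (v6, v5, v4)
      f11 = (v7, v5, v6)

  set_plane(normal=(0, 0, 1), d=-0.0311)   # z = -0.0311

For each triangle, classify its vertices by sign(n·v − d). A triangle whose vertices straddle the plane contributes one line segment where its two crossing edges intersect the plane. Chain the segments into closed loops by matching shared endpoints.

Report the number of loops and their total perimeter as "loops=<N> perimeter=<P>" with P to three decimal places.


Straddling triangles (8 of 12):
  (v1,v3,v0) [++-] → (-1.015, -0.0416366, -0.0311)–(-1.015, -1.225, -0.0311)  len=1.1834
  (v4,v1,v0) [-+-] → (0.0344989, -1.225, -0.0311)–(-1.015, -1.225, -0.0311)  len=1.0495
  (v0,v3,v2) [-+-] → (-1.015, -0.0416366, -0.0311)–(-1.015, 1.225, -0.0311)  len=1.2666
  (v5,v1,v4) [++-] → (0.0344989, -1.225, -0.0311)–(1.015, -1.225, -0.0311)  len=0.9805
  (v3,v7,v2) [++-] → (-0.0344989, 1.225, -0.0311)–(-1.015, 1.225, -0.0311)  len=0.9805
  (v2,v7,v6) [-+-] → (-0.0344989, 1.225, -0.0311)–(1.015, 1.225, -0.0311)  len=1.0495
  (v6,v5,v4) [-+-] → (1.015, 0.0416366, -0.0311)–(1.015, -1.225, -0.0311)  len=1.2666
  (v7,v5,v6) [++-] → (1.015, 0.0416366, -0.0311)–(1.015, 1.225, -0.0311)  len=1.1834

Chained into 1 loop(s):
  loop 1: 8 segments, perimeter = 8.9600
Total perimeter = 8.960

loops=1 perimeter=8.960


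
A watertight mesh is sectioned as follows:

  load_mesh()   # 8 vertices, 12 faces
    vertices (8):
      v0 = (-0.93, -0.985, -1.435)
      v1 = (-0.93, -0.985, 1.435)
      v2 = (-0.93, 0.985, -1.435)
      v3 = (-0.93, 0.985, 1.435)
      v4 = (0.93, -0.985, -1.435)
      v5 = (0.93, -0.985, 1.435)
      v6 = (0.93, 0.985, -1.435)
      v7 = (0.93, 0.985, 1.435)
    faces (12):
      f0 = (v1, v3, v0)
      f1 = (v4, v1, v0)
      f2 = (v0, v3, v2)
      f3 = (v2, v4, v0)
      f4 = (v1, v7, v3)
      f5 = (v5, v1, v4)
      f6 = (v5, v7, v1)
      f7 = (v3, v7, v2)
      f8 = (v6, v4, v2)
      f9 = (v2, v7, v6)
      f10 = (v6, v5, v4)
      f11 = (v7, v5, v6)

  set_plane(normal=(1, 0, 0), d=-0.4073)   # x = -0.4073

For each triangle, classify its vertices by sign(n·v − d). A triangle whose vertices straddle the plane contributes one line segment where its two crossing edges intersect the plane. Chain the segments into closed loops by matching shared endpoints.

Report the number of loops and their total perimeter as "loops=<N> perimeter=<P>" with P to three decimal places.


loops=1 perimeter=9.680

Straddling triangles (8 of 12):
  (v4,v1,v0) [+--] → (-0.4073, -0.985, 0.628468)–(-0.4073, -0.985, -1.435)  len=2.0635
  (v2,v4,v0) [-+-] → (-0.4073, 0.431388, -1.435)–(-0.4073, -0.985, -1.435)  len=1.4164
  (v1,v7,v3) [-+-] → (-0.4073, -0.431388, 1.435)–(-0.4073, 0.985, 1.435)  len=1.4164
  (v5,v1,v4) [+-+] → (-0.4073, -0.985, 1.435)–(-0.4073, -0.985, 0.628468)  len=0.8065
  (v5,v7,v1) [++-] → (-0.4073, -0.431388, 1.435)–(-0.4073, -0.985, 1.435)  len=0.5536
  (v3,v7,v2) [-+-] → (-0.4073, 0.985, 1.435)–(-0.4073, 0.985, -0.628468)  len=2.0635
  (v6,v4,v2) [++-] → (-0.4073, 0.431388, -1.435)–(-0.4073, 0.985, -1.435)  len=0.5536
  (v2,v7,v6) [-++] → (-0.4073, 0.985, -0.628468)–(-0.4073, 0.985, -1.435)  len=0.8065

Chained into 1 loop(s):
  loop 1: 8 segments, perimeter = 9.6800
Total perimeter = 9.680


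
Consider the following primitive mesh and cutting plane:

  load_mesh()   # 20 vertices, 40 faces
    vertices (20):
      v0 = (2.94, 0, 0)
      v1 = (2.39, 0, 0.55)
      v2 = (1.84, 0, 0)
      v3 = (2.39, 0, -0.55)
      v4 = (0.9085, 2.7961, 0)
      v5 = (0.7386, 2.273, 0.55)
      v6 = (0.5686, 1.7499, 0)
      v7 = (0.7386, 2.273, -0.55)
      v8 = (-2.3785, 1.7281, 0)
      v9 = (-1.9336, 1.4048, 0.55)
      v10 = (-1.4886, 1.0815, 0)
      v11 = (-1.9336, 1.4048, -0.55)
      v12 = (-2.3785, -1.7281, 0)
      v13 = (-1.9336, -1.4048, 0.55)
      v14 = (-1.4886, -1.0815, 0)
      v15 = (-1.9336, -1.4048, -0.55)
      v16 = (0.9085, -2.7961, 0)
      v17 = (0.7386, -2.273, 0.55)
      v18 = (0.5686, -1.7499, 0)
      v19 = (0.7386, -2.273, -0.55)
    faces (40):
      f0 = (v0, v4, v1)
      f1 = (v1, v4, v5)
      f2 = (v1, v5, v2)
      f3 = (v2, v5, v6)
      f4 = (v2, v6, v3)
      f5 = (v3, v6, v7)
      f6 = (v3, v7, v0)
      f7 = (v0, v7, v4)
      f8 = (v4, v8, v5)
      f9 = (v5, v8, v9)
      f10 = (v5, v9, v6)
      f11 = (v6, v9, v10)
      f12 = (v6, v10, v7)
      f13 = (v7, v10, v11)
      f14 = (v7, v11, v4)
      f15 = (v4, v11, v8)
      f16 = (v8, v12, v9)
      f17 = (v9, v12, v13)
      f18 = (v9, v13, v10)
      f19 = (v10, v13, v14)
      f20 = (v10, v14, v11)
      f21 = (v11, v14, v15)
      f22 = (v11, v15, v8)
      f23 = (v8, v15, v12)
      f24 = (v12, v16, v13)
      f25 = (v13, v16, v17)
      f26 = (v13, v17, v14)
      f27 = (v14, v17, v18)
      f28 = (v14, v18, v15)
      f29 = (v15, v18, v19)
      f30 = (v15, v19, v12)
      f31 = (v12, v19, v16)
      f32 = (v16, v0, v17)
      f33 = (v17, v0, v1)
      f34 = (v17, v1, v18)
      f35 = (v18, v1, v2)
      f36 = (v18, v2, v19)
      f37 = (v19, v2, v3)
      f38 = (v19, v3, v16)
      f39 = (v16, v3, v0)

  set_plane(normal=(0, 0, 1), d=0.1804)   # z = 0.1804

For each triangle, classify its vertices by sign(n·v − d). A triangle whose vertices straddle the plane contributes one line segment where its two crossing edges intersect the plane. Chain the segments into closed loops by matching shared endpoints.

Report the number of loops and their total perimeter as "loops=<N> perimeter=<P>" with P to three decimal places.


Straddling triangles (20 of 40):
  (v0,v4,v1) [--+] → (1.39443, 1.87898, 0.1804)–(2.7596, 0, 0.1804)  len=2.3226
  (v1,v4,v5) [+-+] → (1.39443, 1.87898, 0.1804)–(0.852773, 2.62452, 0.1804)  len=0.9215
  (v1,v5,v2) [++-] → (1.47874, 0.745544, 0.1804)–(2.0204, 0, 0.1804)  len=0.9215
  (v2,v5,v6) [-+-] → (1.47874, 0.745544, 0.1804)–(0.62436, 1.92148, 0.1804)  len=1.4535
  (v4,v8,v5) [--+] → (-1.35609, 1.90683, 0.1804)–(0.852773, 2.62452, 0.1804)  len=2.3225
  (v5,v8,v9) [+-+] → (-1.35609, 1.90683, 0.1804)–(-2.23257, 1.62206, 0.1804)  len=0.9216
  (v5,v9,v6) [++-] → (-0.252122, 1.63671, 0.1804)–(0.62436, 1.92148, 0.1804)  len=0.9216
  (v6,v9,v10) [-+-] → (-0.252122, 1.63671, 0.1804)–(-1.63456, 1.18754, 0.1804)  len=1.4536
  (v8,v12,v9) [--+] → (-2.23257, -0.700509, 0.1804)–(-2.23257, 1.62206, 0.1804)  len=2.3226
  (v9,v12,v13) [+-+] → (-2.23257, -0.700509, 0.1804)–(-2.23257, -1.62206, 0.1804)  len=0.9215
  (v9,v13,v10) [++-] → (-1.63456, 0.265994, 0.1804)–(-1.63456, 1.18754, 0.1804)  len=0.9215
  (v10,v13,v14) [-+-] → (-1.63456, 0.265994, 0.1804)–(-1.63456, -1.18754, 0.1804)  len=1.4535
  (v12,v16,v13) [--+] → (-0.0237088, -2.33975, 0.1804)–(-2.23257, -1.62206, 0.1804)  len=2.3225
  (v13,v16,v17) [+-+] → (-0.0237088, -2.33975, 0.1804)–(0.852773, -2.62452, 0.1804)  len=0.9216
  (v13,v17,v14) [++-] → (-0.758078, -1.47231, 0.1804)–(-1.63456, -1.18754, 0.1804)  len=0.9216
  (v14,v17,v18) [-+-] → (-0.758078, -1.47231, 0.1804)–(0.62436, -1.92148, 0.1804)  len=1.4536
  (v16,v0,v17) [--+] → (2.21794, -0.745544, 0.1804)–(0.852773, -2.62452, 0.1804)  len=2.3226
  (v17,v0,v1) [+-+] → (2.21794, -0.745544, 0.1804)–(2.7596, 0, 0.1804)  len=0.9215
  (v17,v1,v18) [++-] → (1.16602, -1.17593, 0.1804)–(0.62436, -1.92148, 0.1804)  len=0.9215
  (v18,v1,v2) [-+-] → (1.16602, -1.17593, 0.1804)–(2.0204, 0, 0.1804)  len=1.4535

Chained into 2 loop(s):
  loop 1: 10 segments, perimeter = 16.2205
  loop 2: 10 segments, perimeter = 11.8756
Total perimeter = 28.096

loops=2 perimeter=28.096


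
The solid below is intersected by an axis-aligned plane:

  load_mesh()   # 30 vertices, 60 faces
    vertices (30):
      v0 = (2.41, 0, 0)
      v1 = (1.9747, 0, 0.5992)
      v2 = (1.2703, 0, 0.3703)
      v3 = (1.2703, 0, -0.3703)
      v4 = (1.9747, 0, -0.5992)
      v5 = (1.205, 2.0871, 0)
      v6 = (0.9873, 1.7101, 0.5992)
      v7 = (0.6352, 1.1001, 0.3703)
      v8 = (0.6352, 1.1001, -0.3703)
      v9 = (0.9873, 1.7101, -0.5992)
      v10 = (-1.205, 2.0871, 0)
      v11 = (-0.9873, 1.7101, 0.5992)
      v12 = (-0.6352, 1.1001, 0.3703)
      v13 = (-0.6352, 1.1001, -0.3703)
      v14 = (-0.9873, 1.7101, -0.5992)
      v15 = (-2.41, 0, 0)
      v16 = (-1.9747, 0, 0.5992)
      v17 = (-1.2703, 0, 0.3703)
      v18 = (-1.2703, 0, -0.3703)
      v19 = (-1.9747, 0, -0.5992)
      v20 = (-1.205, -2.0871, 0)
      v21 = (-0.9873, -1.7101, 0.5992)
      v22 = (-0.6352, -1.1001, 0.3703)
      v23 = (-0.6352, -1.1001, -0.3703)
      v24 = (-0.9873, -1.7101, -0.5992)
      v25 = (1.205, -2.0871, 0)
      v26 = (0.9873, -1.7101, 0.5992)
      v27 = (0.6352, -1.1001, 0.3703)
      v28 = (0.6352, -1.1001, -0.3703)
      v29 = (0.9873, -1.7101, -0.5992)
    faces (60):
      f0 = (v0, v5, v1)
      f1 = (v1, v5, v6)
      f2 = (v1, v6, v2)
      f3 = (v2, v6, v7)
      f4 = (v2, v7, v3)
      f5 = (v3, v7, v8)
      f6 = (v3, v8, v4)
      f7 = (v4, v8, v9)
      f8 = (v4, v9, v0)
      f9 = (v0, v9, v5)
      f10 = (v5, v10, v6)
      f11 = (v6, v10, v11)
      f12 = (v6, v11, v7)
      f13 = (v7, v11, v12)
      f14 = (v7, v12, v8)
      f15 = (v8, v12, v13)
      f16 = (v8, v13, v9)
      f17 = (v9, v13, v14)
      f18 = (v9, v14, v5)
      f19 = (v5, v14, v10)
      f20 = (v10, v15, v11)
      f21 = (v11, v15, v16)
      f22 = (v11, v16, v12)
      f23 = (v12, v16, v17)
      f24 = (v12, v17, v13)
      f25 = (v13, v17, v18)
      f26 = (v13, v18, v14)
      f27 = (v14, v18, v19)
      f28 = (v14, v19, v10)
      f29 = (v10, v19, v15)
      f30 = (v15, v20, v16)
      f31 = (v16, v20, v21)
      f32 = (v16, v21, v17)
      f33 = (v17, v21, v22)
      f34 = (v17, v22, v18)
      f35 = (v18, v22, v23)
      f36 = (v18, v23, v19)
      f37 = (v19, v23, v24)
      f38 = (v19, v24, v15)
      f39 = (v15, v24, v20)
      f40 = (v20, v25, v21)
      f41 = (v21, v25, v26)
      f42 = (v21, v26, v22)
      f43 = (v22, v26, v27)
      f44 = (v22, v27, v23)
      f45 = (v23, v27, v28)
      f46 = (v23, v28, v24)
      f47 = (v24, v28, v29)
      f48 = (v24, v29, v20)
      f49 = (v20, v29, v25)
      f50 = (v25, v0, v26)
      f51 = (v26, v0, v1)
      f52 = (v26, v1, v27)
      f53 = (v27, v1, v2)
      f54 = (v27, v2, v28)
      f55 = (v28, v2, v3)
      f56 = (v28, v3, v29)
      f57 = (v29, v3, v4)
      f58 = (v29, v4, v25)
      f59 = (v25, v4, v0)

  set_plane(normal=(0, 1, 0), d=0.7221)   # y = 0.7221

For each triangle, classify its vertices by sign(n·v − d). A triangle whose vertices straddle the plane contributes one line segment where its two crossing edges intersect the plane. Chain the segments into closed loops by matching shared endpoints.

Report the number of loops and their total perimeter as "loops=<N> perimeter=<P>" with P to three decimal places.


loops=2 perimeter=7.406

Straddling triangles (20 of 60):
  (v0,v5,v1) [-+-] → (1.99309, 0.7221, 0)–(1.7084, 0.7221, 0.391887)  len=0.4844
  (v1,v5,v6) [-++] → (1.7084, 0.7221, 0.391887)–(1.55776, 0.7221, 0.5992)  len=0.2563
  (v1,v6,v2) [-+-] → (1.55776, 0.7221, 0.5992)–(1.1508, 0.7221, 0.466954)  len=0.4279
  (v2,v6,v7) [-++] → (1.1508, 0.7221, 0.466954)–(0.853424, 0.7221, 0.3703)  len=0.3127
  (v2,v7,v3) [-+-] → (0.853424, 0.7221, 0.3703)–(0.853424, 0.7221, 0.115826)  len=0.2545
  (v3,v7,v8) [-++] → (0.853424, 0.7221, 0.115826)–(0.853424, 0.7221, -0.3703)  len=0.4861
  (v3,v8,v4) [-+-] → (0.853424, 0.7221, -0.3703)–(1.09546, 0.7221, -0.448951)  len=0.2545
  (v4,v8,v9) [-++] → (1.09546, 0.7221, -0.448951)–(1.55776, 0.7221, -0.5992)  len=0.4861
  (v4,v9,v0) [-+-] → (1.55776, 0.7221, -0.5992)–(1.80926, 0.7221, -0.253016)  len=0.4279
  (v0,v9,v5) [-++] → (1.80926, 0.7221, -0.253016)–(1.99309, 0.7221, 0)  len=0.3127
  (v10,v15,v11) [+-+] → (-1.99309, 0.7221, 0)–(-1.80926, 0.7221, 0.253016)  len=0.3127
  (v11,v15,v16) [+--] → (-1.80926, 0.7221, 0.253016)–(-1.55776, 0.7221, 0.5992)  len=0.4279
  (v11,v16,v12) [+-+] → (-1.55776, 0.7221, 0.5992)–(-1.09546, 0.7221, 0.448951)  len=0.4861
  (v12,v16,v17) [+--] → (-1.09546, 0.7221, 0.448951)–(-0.853424, 0.7221, 0.3703)  len=0.2545
  (v12,v17,v13) [+-+] → (-0.853424, 0.7221, 0.3703)–(-0.853424, 0.7221, -0.115826)  len=0.4861
  (v13,v17,v18) [+--] → (-0.853424, 0.7221, -0.115826)–(-0.853424, 0.7221, -0.3703)  len=0.2545
  (v13,v18,v14) [+-+] → (-0.853424, 0.7221, -0.3703)–(-1.1508, 0.7221, -0.466954)  len=0.3127
  (v14,v18,v19) [+--] → (-1.1508, 0.7221, -0.466954)–(-1.55776, 0.7221, -0.5992)  len=0.4279
  (v14,v19,v10) [+-+] → (-1.55776, 0.7221, -0.5992)–(-1.7084, 0.7221, -0.391887)  len=0.2563
  (v10,v19,v15) [+--] → (-1.7084, 0.7221, -0.391887)–(-1.99309, 0.7221, 0)  len=0.4844

Chained into 2 loop(s):
  loop 1: 10 segments, perimeter = 3.7031
  loop 2: 10 segments, perimeter = 3.7031
Total perimeter = 7.406


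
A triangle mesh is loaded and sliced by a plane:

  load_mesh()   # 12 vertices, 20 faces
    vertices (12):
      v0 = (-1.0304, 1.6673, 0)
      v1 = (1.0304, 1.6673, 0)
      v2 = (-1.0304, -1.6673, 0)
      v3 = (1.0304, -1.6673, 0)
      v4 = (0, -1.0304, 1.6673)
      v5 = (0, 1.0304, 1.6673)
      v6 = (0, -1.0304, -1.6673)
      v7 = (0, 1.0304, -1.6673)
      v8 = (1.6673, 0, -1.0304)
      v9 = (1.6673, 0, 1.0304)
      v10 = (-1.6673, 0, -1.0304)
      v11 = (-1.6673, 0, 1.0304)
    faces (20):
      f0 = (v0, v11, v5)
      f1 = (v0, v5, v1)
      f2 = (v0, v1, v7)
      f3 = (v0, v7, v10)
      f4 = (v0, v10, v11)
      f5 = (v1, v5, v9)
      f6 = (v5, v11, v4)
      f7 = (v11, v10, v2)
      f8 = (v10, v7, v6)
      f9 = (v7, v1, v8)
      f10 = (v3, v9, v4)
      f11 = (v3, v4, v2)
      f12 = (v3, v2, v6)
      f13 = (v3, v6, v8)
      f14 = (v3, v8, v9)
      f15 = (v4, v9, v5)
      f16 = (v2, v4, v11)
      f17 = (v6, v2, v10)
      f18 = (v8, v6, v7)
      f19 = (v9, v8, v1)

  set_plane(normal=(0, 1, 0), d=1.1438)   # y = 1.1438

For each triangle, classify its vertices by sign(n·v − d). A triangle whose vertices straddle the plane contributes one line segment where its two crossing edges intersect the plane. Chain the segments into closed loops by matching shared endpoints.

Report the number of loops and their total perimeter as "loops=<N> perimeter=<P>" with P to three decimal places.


Straddling triangles (8 of 20):
  (v0,v11,v5) [+--] → (-1.23037, 1.1438, 0.323526)–(-0.183463, 1.1438, 1.37044)  len=1.4806
  (v0,v5,v1) [+-+] → (-0.183463, 1.1438, 1.37044)–(0.183463, 1.1438, 1.37044)  len=0.3669
  (v0,v1,v7) [++-] → (0.183463, 1.1438, -1.37044)–(-0.183463, 1.1438, -1.37044)  len=0.3669
  (v0,v7,v10) [+--] → (-0.183463, 1.1438, -1.37044)–(-1.23037, 1.1438, -0.323526)  len=1.4806
  (v0,v10,v11) [+--] → (-1.23037, 1.1438, -0.323526)–(-1.23037, 1.1438, 0.323526)  len=0.6471
  (v1,v5,v9) [+--] → (0.183463, 1.1438, 1.37044)–(1.23037, 1.1438, 0.323526)  len=1.4806
  (v7,v1,v8) [-+-] → (0.183463, 1.1438, -1.37044)–(1.23037, 1.1438, -0.323526)  len=1.4806
  (v9,v8,v1) [--+] → (1.23037, 1.1438, -0.323526)–(1.23037, 1.1438, 0.323526)  len=0.6471

Chained into 1 loop(s):
  loop 1: 8 segments, perimeter = 7.9502
Total perimeter = 7.950

loops=1 perimeter=7.950


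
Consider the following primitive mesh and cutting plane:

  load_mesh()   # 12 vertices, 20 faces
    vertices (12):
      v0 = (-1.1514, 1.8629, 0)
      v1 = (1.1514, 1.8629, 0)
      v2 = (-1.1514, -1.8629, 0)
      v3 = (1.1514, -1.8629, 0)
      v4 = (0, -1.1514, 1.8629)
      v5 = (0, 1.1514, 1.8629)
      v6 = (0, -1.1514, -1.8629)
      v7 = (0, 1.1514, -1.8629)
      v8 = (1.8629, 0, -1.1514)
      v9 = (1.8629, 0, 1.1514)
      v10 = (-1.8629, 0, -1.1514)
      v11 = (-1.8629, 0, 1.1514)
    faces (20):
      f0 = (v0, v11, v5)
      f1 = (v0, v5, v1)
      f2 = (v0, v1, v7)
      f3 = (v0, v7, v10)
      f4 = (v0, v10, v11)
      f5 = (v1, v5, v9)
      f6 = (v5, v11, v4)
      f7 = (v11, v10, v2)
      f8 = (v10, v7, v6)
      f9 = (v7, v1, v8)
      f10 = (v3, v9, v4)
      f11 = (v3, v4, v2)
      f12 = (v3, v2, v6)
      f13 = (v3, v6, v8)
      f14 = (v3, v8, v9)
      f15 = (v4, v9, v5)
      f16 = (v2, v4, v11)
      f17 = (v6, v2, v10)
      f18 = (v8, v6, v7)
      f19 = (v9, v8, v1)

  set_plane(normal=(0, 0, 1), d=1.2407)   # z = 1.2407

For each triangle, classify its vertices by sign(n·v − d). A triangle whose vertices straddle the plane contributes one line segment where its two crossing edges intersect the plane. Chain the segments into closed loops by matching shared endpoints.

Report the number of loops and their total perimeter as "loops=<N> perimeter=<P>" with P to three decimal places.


Straddling triangles (8 of 20):
  (v0,v11,v5) [--+] → (-1.62909, 0.144512, 1.2407)–(-0.384562, 1.38904, 1.2407)  len=1.7600
  (v0,v5,v1) [-+-] → (-0.384562, 1.38904, 1.2407)–(0.384562, 1.38904, 1.2407)  len=0.7691
  (v1,v5,v9) [-+-] → (0.384562, 1.38904, 1.2407)–(1.62909, 0.144512, 1.2407)  len=1.7600
  (v5,v11,v4) [+-+] → (-1.62909, 0.144512, 1.2407)–(-1.62909, -0.144512, 1.2407)  len=0.2890
  (v3,v9,v4) [--+] → (1.62909, -0.144512, 1.2407)–(0.384562, -1.38904, 1.2407)  len=1.7600
  (v3,v4,v2) [-+-] → (0.384562, -1.38904, 1.2407)–(-0.384562, -1.38904, 1.2407)  len=0.7691
  (v4,v9,v5) [+-+] → (1.62909, -0.144512, 1.2407)–(1.62909, 0.144512, 1.2407)  len=0.2890
  (v2,v4,v11) [-+-] → (-0.384562, -1.38904, 1.2407)–(-1.62909, -0.144512, 1.2407)  len=1.7600

Chained into 1 loop(s):
  loop 1: 8 segments, perimeter = 9.1564
Total perimeter = 9.156

loops=1 perimeter=9.156


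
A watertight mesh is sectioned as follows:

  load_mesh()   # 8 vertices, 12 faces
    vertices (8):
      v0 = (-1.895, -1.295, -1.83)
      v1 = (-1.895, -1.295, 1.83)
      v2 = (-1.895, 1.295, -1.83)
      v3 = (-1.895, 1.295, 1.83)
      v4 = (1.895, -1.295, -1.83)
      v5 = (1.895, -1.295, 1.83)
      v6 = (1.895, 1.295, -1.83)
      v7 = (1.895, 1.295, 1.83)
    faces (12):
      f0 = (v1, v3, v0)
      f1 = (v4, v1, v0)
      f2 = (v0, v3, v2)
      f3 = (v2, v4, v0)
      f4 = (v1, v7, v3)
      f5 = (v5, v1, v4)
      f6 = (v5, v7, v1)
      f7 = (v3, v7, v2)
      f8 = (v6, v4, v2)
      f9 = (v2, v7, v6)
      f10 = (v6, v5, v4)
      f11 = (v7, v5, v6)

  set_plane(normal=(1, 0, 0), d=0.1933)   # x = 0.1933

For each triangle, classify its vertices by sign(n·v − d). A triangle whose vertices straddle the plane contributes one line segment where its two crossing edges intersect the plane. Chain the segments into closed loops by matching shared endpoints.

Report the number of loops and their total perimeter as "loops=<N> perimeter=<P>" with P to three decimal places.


Straddling triangles (8 of 12):
  (v4,v1,v0) [+--] → (0.1933, -1.295, -0.18667)–(0.1933, -1.295, -1.83)  len=1.6433
  (v2,v4,v0) [-+-] → (0.1933, -0.132097, -1.83)–(0.1933, -1.295, -1.83)  len=1.1629
  (v1,v7,v3) [-+-] → (0.1933, 0.132097, 1.83)–(0.1933, 1.295, 1.83)  len=1.1629
  (v5,v1,v4) [+-+] → (0.1933, -1.295, 1.83)–(0.1933, -1.295, -0.18667)  len=2.0167
  (v5,v7,v1) [++-] → (0.1933, 0.132097, 1.83)–(0.1933, -1.295, 1.83)  len=1.4271
  (v3,v7,v2) [-+-] → (0.1933, 1.295, 1.83)–(0.1933, 1.295, 0.18667)  len=1.6433
  (v6,v4,v2) [++-] → (0.1933, -0.132097, -1.83)–(0.1933, 1.295, -1.83)  len=1.4271
  (v2,v7,v6) [-++] → (0.1933, 1.295, 0.18667)–(0.1933, 1.295, -1.83)  len=2.0167

Chained into 1 loop(s):
  loop 1: 8 segments, perimeter = 12.5000
Total perimeter = 12.500

loops=1 perimeter=12.500


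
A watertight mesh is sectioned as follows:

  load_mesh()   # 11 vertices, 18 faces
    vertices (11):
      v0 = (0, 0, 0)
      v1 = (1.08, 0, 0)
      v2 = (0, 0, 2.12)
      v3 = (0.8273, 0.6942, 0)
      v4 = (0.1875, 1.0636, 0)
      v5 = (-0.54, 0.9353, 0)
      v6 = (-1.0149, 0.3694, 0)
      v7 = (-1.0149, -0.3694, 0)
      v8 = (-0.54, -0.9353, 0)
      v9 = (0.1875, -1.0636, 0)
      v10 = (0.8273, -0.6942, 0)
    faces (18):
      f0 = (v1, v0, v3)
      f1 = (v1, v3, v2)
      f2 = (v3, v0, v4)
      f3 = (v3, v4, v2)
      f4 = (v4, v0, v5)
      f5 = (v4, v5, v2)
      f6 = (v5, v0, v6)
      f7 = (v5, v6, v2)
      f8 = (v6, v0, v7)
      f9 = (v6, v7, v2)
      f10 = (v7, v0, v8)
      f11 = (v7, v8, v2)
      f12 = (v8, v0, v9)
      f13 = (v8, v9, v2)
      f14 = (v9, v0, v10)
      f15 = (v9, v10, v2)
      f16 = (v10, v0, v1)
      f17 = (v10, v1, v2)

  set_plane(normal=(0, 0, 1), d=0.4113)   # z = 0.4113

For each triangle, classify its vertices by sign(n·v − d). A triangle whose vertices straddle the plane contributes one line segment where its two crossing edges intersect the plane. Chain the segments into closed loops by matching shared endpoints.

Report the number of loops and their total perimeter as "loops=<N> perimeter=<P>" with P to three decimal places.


loops=1 perimeter=5.359

Straddling triangles (9 of 18):
  (v1,v3,v2) [--+] → (0.666796, 0.559519, 0.4113)–(0.87047, 0, 0.4113)  len=0.5954
  (v3,v4,v2) [--+] → (0.151123, 0.857252, 0.4113)–(0.666796, 0.559519, 0.4113)  len=0.5955
  (v4,v5,v2) [--+] → (-0.435235, 0.753843, 0.4113)–(0.151123, 0.857252, 0.4113)  len=0.5954
  (v5,v6,v2) [--+] → (-0.818, 0.297733, 0.4113)–(-0.435235, 0.753843, 0.4113)  len=0.5954
  (v6,v7,v2) [--+] → (-0.818, -0.297733, 0.4113)–(-0.818, 0.297733, 0.4113)  len=0.5955
  (v7,v8,v2) [--+] → (-0.435235, -0.753843, 0.4113)–(-0.818, -0.297733, 0.4113)  len=0.5954
  (v8,v9,v2) [--+] → (0.151123, -0.857252, 0.4113)–(-0.435235, -0.753843, 0.4113)  len=0.5954
  (v9,v10,v2) [--+] → (0.666796, -0.559519, 0.4113)–(0.151123, -0.857252, 0.4113)  len=0.5955
  (v10,v1,v2) [--+] → (0.87047, 0, 0.4113)–(0.666796, -0.559519, 0.4113)  len=0.5954

Chained into 1 loop(s):
  loop 1: 9 segments, perimeter = 5.3589
Total perimeter = 5.359


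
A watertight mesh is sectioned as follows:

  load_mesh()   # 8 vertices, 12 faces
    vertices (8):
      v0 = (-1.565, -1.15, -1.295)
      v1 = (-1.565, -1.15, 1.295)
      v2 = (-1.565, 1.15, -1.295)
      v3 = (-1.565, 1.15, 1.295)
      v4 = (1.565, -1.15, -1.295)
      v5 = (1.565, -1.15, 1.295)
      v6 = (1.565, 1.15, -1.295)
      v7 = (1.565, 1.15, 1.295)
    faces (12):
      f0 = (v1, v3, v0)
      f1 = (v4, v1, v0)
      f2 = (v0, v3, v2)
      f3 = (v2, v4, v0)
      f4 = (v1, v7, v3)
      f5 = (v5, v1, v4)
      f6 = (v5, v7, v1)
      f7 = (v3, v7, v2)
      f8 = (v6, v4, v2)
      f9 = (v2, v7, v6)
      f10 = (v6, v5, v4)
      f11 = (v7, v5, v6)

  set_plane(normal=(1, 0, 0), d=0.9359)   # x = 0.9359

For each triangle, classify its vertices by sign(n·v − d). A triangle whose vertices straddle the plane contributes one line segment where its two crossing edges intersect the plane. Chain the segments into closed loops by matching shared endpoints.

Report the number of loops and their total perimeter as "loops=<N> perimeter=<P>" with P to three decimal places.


loops=1 perimeter=9.780

Straddling triangles (8 of 12):
  (v4,v1,v0) [+--] → (0.9359, -1.15, -0.774435)–(0.9359, -1.15, -1.295)  len=0.5206
  (v2,v4,v0) [-+-] → (0.9359, -0.687722, -1.295)–(0.9359, -1.15, -1.295)  len=0.4623
  (v1,v7,v3) [-+-] → (0.9359, 0.687722, 1.295)–(0.9359, 1.15, 1.295)  len=0.4623
  (v5,v1,v4) [+-+] → (0.9359, -1.15, 1.295)–(0.9359, -1.15, -0.774435)  len=2.0694
  (v5,v7,v1) [++-] → (0.9359, 0.687722, 1.295)–(0.9359, -1.15, 1.295)  len=1.8377
  (v3,v7,v2) [-+-] → (0.9359, 1.15, 1.295)–(0.9359, 1.15, 0.774435)  len=0.5206
  (v6,v4,v2) [++-] → (0.9359, -0.687722, -1.295)–(0.9359, 1.15, -1.295)  len=1.8377
  (v2,v7,v6) [-++] → (0.9359, 1.15, 0.774435)–(0.9359, 1.15, -1.295)  len=2.0694

Chained into 1 loop(s):
  loop 1: 8 segments, perimeter = 9.7800
Total perimeter = 9.780


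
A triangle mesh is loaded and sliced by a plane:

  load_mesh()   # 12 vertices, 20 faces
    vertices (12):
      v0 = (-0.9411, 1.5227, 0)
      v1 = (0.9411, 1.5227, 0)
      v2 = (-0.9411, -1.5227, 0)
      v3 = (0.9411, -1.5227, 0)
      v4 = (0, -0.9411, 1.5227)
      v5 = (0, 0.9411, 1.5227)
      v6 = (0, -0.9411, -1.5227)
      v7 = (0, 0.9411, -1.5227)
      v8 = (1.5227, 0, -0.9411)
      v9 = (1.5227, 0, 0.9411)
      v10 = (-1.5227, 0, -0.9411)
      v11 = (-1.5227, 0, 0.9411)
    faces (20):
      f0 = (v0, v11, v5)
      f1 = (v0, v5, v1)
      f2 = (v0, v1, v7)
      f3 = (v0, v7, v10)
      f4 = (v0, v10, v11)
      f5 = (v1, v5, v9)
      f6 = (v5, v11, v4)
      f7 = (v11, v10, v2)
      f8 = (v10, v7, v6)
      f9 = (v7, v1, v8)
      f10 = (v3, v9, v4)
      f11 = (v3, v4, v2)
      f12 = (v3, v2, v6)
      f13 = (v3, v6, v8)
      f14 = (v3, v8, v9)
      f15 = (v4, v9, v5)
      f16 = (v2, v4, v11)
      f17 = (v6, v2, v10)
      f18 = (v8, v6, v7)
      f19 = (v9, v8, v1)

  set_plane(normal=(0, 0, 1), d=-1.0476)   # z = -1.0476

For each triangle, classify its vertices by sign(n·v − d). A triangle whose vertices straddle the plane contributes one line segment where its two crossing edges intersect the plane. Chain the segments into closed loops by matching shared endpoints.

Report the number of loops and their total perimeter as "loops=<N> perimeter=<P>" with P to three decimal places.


Straddling triangles (8 of 20):
  (v0,v1,v7) [++-] → (0.293634, 1.12257, -1.0476)–(-0.293634, 1.12257, -1.0476)  len=0.5873
  (v0,v7,v10) [+-+] → (-0.293634, 1.12257, -1.0476)–(-1.24387, 0.17233, -1.0476)  len=1.3438
  (v10,v7,v6) [+--] → (-1.24387, 0.17233, -1.0476)–(-1.24387, -0.17233, -1.0476)  len=0.3447
  (v7,v1,v8) [-++] → (0.293634, 1.12257, -1.0476)–(1.24387, 0.17233, -1.0476)  len=1.3438
  (v3,v2,v6) [++-] → (-0.293634, -1.12257, -1.0476)–(0.293634, -1.12257, -1.0476)  len=0.5873
  (v3,v6,v8) [+-+] → (0.293634, -1.12257, -1.0476)–(1.24387, -0.17233, -1.0476)  len=1.3438
  (v6,v2,v10) [-++] → (-0.293634, -1.12257, -1.0476)–(-1.24387, -0.17233, -1.0476)  len=1.3438
  (v8,v6,v7) [+--] → (1.24387, -0.17233, -1.0476)–(1.24387, 0.17233, -1.0476)  len=0.3447

Chained into 1 loop(s):
  loop 1: 8 segments, perimeter = 7.2392
Total perimeter = 7.239

loops=1 perimeter=7.239
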